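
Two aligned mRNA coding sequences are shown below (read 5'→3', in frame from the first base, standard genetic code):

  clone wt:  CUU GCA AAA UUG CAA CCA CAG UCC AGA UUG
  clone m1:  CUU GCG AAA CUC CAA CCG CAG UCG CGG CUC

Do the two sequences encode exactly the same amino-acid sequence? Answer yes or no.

yes

Codon 1: CUU Leu / CUU Leu — identical.
Codon 2: GCA Ala / GCG Ala — synonymous.
Codon 3: AAA Lys / AAA Lys — identical.
Codon 4: UUG Leu / CUC Leu — synonymous.
Codon 5: CAA Gln / CAA Gln — identical.
Codon 6: CCA Pro / CCG Pro — synonymous.
Codon 7: CAG Gln / CAG Gln — identical.
Codon 8: UCC Ser / UCG Ser — synonymous.
Codon 9: AGA Arg / CGG Arg — synonymous.
Codon 10: UUG Leu / CUC Leu — synonymous.
Nonsynonymous differences: 0 → same protein.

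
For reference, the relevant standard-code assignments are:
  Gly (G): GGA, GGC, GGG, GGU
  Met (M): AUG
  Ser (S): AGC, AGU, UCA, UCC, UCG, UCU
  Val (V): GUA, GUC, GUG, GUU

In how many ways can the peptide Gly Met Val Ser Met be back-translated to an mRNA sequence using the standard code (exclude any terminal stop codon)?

96

Gly: 4 codons.
Met: 1 codon.
Val: 4 codons.
Ser: 6 codons.
Met: 1 codon.
4 × 1 × 4 × 6 × 1 = 96.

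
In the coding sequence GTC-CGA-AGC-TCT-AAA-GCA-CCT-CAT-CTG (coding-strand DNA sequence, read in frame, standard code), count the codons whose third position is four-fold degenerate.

Codon 1 GTC (Val): third position 4-fold.
Codon 2 CGA (Arg): third position 4-fold.
Codon 3 AGC (Ser): third position 2-fold.
Codon 4 TCT (Ser): third position 4-fold.
Codon 5 AAA (Lys): third position 2-fold.
Codon 6 GCA (Ala): third position 4-fold.
Codon 7 CCT (Pro): third position 4-fold.
Codon 8 CAT (His): third position 2-fold.
Codon 9 CTG (Leu): third position 4-fold.
Four-fold degenerate third positions: 6.

6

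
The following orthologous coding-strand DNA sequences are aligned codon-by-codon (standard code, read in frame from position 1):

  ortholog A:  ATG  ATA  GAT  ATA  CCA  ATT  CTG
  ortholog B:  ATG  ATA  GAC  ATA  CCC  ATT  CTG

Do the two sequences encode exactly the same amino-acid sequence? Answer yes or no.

Codon 1: ATG Met / ATG Met — identical.
Codon 2: ATA Ile / ATA Ile — identical.
Codon 3: GAT Asp / GAC Asp — synonymous.
Codon 4: ATA Ile / ATA Ile — identical.
Codon 5: CCA Pro / CCC Pro — synonymous.
Codon 6: ATT Ile / ATT Ile — identical.
Codon 7: CTG Leu / CTG Leu — identical.
Nonsynonymous differences: 0 → same protein.

yes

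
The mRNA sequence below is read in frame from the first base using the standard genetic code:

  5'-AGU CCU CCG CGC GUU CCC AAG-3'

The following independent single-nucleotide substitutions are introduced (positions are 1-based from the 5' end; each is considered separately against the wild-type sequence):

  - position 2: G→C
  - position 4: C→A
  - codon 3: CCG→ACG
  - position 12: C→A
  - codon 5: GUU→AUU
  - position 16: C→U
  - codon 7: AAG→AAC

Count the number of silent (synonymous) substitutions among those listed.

1

Codon 1: AGU (Ser) → ACU (Thr) — missense.
Codon 2: CCU (Pro) → ACU (Thr) — missense.
Codon 3: CCG (Pro) → ACG (Thr) — missense.
Codon 4: CGC (Arg) → CGA (Arg) — synonymous.
Codon 5: GUU (Val) → AUU (Ile) — missense.
Codon 6: CCC (Pro) → UCC (Ser) — missense.
Codon 7: AAG (Lys) → AAC (Asn) — missense.
Synonymous: 1 of 7.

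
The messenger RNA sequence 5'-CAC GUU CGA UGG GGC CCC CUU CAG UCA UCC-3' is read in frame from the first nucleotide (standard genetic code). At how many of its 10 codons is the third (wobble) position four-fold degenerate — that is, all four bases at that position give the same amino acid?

7

Codon 1 CAC (His): third position 2-fold.
Codon 2 GUU (Val): third position 4-fold.
Codon 3 CGA (Arg): third position 4-fold.
Codon 4 UGG (Trp): third position 1-fold.
Codon 5 GGC (Gly): third position 4-fold.
Codon 6 CCC (Pro): third position 4-fold.
Codon 7 CUU (Leu): third position 4-fold.
Codon 8 CAG (Gln): third position 2-fold.
Codon 9 UCA (Ser): third position 4-fold.
Codon 10 UCC (Ser): third position 4-fold.
Four-fold degenerate third positions: 7.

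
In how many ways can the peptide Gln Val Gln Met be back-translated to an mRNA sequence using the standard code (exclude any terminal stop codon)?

16

Gln: 2 codons.
Val: 4 codons.
Gln: 2 codons.
Met: 1 codon.
2 × 4 × 2 × 1 = 16.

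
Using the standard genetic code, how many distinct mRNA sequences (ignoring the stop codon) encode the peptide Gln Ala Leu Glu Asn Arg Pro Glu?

9216

Gln: 2 codons.
Ala: 4 codons.
Leu: 6 codons.
Glu: 2 codons.
Asn: 2 codons.
Arg: 6 codons.
Pro: 4 codons.
Glu: 2 codons.
2 × 4 × 6 × 2 × 2 × 6 × 4 × 2 = 9216.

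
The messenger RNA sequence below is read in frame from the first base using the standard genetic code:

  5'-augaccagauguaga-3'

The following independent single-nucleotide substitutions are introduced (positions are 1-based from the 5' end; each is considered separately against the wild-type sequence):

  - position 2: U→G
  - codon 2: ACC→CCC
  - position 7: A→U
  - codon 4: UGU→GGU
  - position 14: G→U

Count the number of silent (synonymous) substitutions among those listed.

Codon 1: AUG (Met) → AGG (Arg) — missense.
Codon 2: ACC (Thr) → CCC (Pro) — missense.
Codon 3: AGA (Arg) → UGA (Stop) — nonsense.
Codon 4: UGU (Cys) → GGU (Gly) — missense.
Codon 5: AGA (Arg) → AUA (Ile) — missense.
Synonymous: 0 of 5.

0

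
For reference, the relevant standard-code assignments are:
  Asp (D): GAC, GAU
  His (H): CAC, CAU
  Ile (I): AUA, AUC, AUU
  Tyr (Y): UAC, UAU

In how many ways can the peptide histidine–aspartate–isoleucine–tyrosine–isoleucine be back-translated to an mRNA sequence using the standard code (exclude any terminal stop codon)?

72

His: 2 codons.
Asp: 2 codons.
Ile: 3 codons.
Tyr: 2 codons.
Ile: 3 codons.
2 × 2 × 3 × 2 × 3 = 72.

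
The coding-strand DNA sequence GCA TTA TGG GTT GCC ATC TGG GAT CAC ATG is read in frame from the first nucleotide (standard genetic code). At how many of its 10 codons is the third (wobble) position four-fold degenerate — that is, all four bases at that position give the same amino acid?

3

Codon 1 GCA (Ala): third position 4-fold.
Codon 2 TTA (Leu): third position 2-fold.
Codon 3 TGG (Trp): third position 1-fold.
Codon 4 GTT (Val): third position 4-fold.
Codon 5 GCC (Ala): third position 4-fold.
Codon 6 ATC (Ile): third position 3-fold.
Codon 7 TGG (Trp): third position 1-fold.
Codon 8 GAT (Asp): third position 2-fold.
Codon 9 CAC (His): third position 2-fold.
Codon 10 ATG (Met): third position 1-fold.
Four-fold degenerate third positions: 3.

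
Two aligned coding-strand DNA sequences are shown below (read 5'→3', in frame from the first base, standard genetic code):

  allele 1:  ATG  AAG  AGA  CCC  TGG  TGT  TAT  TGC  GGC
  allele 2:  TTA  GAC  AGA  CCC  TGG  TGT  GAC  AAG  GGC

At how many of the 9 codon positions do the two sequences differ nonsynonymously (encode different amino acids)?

4

Codon 1: ATG Met / TTA Leu — nonsynonymous.
Codon 2: AAG Lys / GAC Asp — nonsynonymous.
Codon 3: AGA Arg / AGA Arg — identical.
Codon 4: CCC Pro / CCC Pro — identical.
Codon 5: TGG Trp / TGG Trp — identical.
Codon 6: TGT Cys / TGT Cys — identical.
Codon 7: TAT Tyr / GAC Asp — nonsynonymous.
Codon 8: TGC Cys / AAG Lys — nonsynonymous.
Codon 9: GGC Gly / GGC Gly — identical.
Nonsynonymous differences: 4.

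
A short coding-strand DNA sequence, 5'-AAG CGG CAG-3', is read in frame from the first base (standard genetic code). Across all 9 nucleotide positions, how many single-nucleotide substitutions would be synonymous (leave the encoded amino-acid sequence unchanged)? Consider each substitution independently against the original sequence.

Codon 1 (AAG, Lys): 1 synonymous substitution.
Codon 2 (CGG, Arg): 4 synonymous substitutions.
Codon 3 (CAG, Gln): 1 synonymous substitution.
Total: 1 + 4 + 1 = 6.

6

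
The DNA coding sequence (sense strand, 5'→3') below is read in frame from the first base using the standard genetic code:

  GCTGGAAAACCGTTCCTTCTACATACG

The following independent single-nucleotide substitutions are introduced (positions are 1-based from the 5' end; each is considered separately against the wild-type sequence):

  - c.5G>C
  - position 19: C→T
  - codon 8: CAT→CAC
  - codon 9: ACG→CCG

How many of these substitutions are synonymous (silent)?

2

Codon 2: GGA (Gly) → GCA (Ala) — missense.
Codon 7: CTA (Leu) → TTA (Leu) — synonymous.
Codon 8: CAT (His) → CAC (His) — synonymous.
Codon 9: ACG (Thr) → CCG (Pro) — missense.
Synonymous: 2 of 4.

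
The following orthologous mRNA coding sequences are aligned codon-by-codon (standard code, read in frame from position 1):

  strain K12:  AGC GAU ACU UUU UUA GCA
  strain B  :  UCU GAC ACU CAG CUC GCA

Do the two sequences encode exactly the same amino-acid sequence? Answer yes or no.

no

Codon 1: AGC Ser / UCU Ser — synonymous.
Codon 2: GAU Asp / GAC Asp — synonymous.
Codon 3: ACU Thr / ACU Thr — identical.
Codon 4: UUU Phe / CAG Gln — nonsynonymous.
Codon 5: UUA Leu / CUC Leu — synonymous.
Codon 6: GCA Ala / GCA Ala — identical.
Nonsynonymous differences: 1 → different protein.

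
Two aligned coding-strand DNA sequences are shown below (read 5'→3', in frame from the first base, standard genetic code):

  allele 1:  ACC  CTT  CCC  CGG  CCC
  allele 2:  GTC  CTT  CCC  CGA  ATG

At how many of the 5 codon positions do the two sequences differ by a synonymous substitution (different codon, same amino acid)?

Codon 1: ACC Thr / GTC Val — nonsynonymous.
Codon 2: CTT Leu / CTT Leu — identical.
Codon 3: CCC Pro / CCC Pro — identical.
Codon 4: CGG Arg / CGA Arg — synonymous.
Codon 5: CCC Pro / ATG Met — nonsynonymous.
Synonymous differences: 1.

1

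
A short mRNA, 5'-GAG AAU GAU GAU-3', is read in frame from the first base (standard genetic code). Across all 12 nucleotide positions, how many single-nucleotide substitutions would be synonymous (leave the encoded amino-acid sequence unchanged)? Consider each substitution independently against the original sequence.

Codon 1 (GAG, Glu): 1 synonymous substitution.
Codon 2 (AAU, Asn): 1 synonymous substitution.
Codon 3 (GAU, Asp): 1 synonymous substitution.
Codon 4 (GAU, Asp): 1 synonymous substitution.
Total: 1 + 1 + 1 + 1 = 4.

4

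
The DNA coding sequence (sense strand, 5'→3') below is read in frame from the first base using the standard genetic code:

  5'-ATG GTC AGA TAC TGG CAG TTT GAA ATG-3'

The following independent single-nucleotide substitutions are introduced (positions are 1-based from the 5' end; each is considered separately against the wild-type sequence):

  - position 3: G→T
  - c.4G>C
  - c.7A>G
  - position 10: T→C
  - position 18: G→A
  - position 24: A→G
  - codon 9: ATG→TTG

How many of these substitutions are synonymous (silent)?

Codon 1: ATG (Met) → ATT (Ile) — missense.
Codon 2: GTC (Val) → CTC (Leu) — missense.
Codon 3: AGA (Arg) → GGA (Gly) — missense.
Codon 4: TAC (Tyr) → CAC (His) — missense.
Codon 6: CAG (Gln) → CAA (Gln) — synonymous.
Codon 8: GAA (Glu) → GAG (Glu) — synonymous.
Codon 9: ATG (Met) → TTG (Leu) — missense.
Synonymous: 2 of 7.

2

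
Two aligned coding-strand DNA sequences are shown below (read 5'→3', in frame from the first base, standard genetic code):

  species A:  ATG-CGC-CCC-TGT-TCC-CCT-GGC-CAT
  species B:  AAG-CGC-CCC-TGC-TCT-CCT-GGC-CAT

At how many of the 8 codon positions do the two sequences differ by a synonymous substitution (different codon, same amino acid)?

Codon 1: ATG Met / AAG Lys — nonsynonymous.
Codon 2: CGC Arg / CGC Arg — identical.
Codon 3: CCC Pro / CCC Pro — identical.
Codon 4: TGT Cys / TGC Cys — synonymous.
Codon 5: TCC Ser / TCT Ser — synonymous.
Codon 6: CCT Pro / CCT Pro — identical.
Codon 7: GGC Gly / GGC Gly — identical.
Codon 8: CAT His / CAT His — identical.
Synonymous differences: 2.

2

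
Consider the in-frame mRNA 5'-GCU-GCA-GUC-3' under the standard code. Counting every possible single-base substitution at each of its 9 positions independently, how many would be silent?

9

Codon 1 (GCU, Ala): 3 synonymous substitutions.
Codon 2 (GCA, Ala): 3 synonymous substitutions.
Codon 3 (GUC, Val): 3 synonymous substitutions.
Total: 3 + 3 + 3 = 9.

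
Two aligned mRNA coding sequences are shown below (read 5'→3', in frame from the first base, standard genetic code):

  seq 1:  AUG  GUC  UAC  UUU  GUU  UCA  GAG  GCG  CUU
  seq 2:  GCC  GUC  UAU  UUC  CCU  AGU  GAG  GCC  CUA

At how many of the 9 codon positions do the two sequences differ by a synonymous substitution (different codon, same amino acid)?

Codon 1: AUG Met / GCC Ala — nonsynonymous.
Codon 2: GUC Val / GUC Val — identical.
Codon 3: UAC Tyr / UAU Tyr — synonymous.
Codon 4: UUU Phe / UUC Phe — synonymous.
Codon 5: GUU Val / CCU Pro — nonsynonymous.
Codon 6: UCA Ser / AGU Ser — synonymous.
Codon 7: GAG Glu / GAG Glu — identical.
Codon 8: GCG Ala / GCC Ala — synonymous.
Codon 9: CUU Leu / CUA Leu — synonymous.
Synonymous differences: 5.

5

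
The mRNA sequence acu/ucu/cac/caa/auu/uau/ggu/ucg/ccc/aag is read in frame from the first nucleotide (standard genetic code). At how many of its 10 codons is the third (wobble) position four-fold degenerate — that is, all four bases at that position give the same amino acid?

5

Codon 1 ACU (Thr): third position 4-fold.
Codon 2 UCU (Ser): third position 4-fold.
Codon 3 CAC (His): third position 2-fold.
Codon 4 CAA (Gln): third position 2-fold.
Codon 5 AUU (Ile): third position 3-fold.
Codon 6 UAU (Tyr): third position 2-fold.
Codon 7 GGU (Gly): third position 4-fold.
Codon 8 UCG (Ser): third position 4-fold.
Codon 9 CCC (Pro): third position 4-fold.
Codon 10 AAG (Lys): third position 2-fold.
Four-fold degenerate third positions: 5.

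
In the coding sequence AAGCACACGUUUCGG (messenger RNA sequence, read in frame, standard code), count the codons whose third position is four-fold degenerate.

Codon 1 AAG (Lys): third position 2-fold.
Codon 2 CAC (His): third position 2-fold.
Codon 3 ACG (Thr): third position 4-fold.
Codon 4 UUU (Phe): third position 2-fold.
Codon 5 CGG (Arg): third position 4-fold.
Four-fold degenerate third positions: 2.

2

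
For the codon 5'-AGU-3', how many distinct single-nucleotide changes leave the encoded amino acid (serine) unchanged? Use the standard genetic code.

Position 1: none → 0 synonymous.
Position 2: none → 0 synonymous.
Position 3: AGC → 1 synonymous.
Total: 0 + 0 + 1 = 1.

1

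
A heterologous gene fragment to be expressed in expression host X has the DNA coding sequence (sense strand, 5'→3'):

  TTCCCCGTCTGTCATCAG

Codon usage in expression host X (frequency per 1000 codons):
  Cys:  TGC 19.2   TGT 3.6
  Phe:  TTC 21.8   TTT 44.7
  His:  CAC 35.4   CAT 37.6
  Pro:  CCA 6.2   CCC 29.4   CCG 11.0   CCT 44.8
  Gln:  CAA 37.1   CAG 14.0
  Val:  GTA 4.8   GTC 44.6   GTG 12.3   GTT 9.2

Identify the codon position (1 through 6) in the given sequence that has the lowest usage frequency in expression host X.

Codon 1 TTC (Phe): 21.8 per 1000.
Codon 2 CCC (Pro): 29.4 per 1000.
Codon 3 GTC (Val): 44.6 per 1000.
Codon 4 TGT (Cys): 3.6 per 1000.
Codon 5 CAT (His): 37.6 per 1000.
Codon 6 CAG (Gln): 14.0 per 1000.
Lowest frequency is 3.6 at codon 4.

4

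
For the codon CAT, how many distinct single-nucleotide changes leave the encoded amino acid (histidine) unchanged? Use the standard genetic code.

Position 1: none → 0 synonymous.
Position 2: none → 0 synonymous.
Position 3: CAC → 1 synonymous.
Total: 0 + 0 + 1 = 1.

1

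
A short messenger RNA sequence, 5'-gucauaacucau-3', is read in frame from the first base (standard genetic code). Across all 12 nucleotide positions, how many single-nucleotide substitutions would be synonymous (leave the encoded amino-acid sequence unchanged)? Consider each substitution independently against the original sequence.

Codon 1 (GUC, Val): 3 synonymous substitutions.
Codon 2 (AUA, Ile): 2 synonymous substitutions.
Codon 3 (ACU, Thr): 3 synonymous substitutions.
Codon 4 (CAU, His): 1 synonymous substitution.
Total: 3 + 2 + 3 + 1 = 9.

9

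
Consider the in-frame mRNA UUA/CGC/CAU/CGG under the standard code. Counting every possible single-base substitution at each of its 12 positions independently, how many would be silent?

Codon 1 (UUA, Leu): 2 synonymous substitutions.
Codon 2 (CGC, Arg): 3 synonymous substitutions.
Codon 3 (CAU, His): 1 synonymous substitution.
Codon 4 (CGG, Arg): 4 synonymous substitutions.
Total: 2 + 3 + 1 + 4 = 10.

10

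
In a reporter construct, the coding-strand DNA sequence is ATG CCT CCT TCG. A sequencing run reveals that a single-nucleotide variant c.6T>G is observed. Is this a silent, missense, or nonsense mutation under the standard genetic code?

silent

Position 6 falls in codon 2: CCT → Pro.
After the substitution the codon is CCG → Pro.
Both encode Pro, so the change is synonymous.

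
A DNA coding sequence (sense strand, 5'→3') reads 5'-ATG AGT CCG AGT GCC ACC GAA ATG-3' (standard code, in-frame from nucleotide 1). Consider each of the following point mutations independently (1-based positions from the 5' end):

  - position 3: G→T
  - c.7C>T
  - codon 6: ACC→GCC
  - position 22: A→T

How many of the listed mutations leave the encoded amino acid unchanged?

0

Codon 1: ATG (Met) → ATT (Ile) — missense.
Codon 3: CCG (Pro) → TCG (Ser) — missense.
Codon 6: ACC (Thr) → GCC (Ala) — missense.
Codon 8: ATG (Met) → TTG (Leu) — missense.
Synonymous: 0 of 4.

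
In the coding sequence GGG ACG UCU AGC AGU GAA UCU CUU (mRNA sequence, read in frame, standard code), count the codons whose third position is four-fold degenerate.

5

Codon 1 GGG (Gly): third position 4-fold.
Codon 2 ACG (Thr): third position 4-fold.
Codon 3 UCU (Ser): third position 4-fold.
Codon 4 AGC (Ser): third position 2-fold.
Codon 5 AGU (Ser): third position 2-fold.
Codon 6 GAA (Glu): third position 2-fold.
Codon 7 UCU (Ser): third position 4-fold.
Codon 8 CUU (Leu): third position 4-fold.
Four-fold degenerate third positions: 5.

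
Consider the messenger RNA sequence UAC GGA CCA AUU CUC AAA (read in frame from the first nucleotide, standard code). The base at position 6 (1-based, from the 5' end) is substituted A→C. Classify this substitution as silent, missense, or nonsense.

silent

Position 6 falls in codon 2: GGA → Gly.
After the substitution the codon is GGC → Gly.
Both encode Gly, so the change is synonymous.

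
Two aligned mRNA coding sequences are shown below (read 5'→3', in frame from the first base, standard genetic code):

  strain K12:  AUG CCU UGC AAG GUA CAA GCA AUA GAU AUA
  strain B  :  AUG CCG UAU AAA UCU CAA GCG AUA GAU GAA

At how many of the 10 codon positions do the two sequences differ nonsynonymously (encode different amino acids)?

3

Codon 1: AUG Met / AUG Met — identical.
Codon 2: CCU Pro / CCG Pro — synonymous.
Codon 3: UGC Cys / UAU Tyr — nonsynonymous.
Codon 4: AAG Lys / AAA Lys — synonymous.
Codon 5: GUA Val / UCU Ser — nonsynonymous.
Codon 6: CAA Gln / CAA Gln — identical.
Codon 7: GCA Ala / GCG Ala — synonymous.
Codon 8: AUA Ile / AUA Ile — identical.
Codon 9: GAU Asp / GAU Asp — identical.
Codon 10: AUA Ile / GAA Glu — nonsynonymous.
Nonsynonymous differences: 3.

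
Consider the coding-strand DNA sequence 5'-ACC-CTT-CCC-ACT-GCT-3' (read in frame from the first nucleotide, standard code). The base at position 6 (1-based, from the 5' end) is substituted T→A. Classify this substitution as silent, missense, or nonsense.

Position 6 falls in codon 2: CTT → Leu.
After the substitution the codon is CTA → Leu.
Both encode Leu, so the change is synonymous.

silent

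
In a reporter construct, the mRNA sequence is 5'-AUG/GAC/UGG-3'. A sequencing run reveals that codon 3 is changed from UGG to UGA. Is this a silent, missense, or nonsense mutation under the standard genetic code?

nonsense

Position 9 falls in codon 3: UGG → Trp.
After the substitution the codon is UGA → Stop.
The new codon is a stop codon, so this is a nonsense mutation.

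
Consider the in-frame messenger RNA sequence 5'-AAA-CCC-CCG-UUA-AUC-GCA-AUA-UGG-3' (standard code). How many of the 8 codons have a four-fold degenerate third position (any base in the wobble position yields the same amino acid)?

3

Codon 1 AAA (Lys): third position 2-fold.
Codon 2 CCC (Pro): third position 4-fold.
Codon 3 CCG (Pro): third position 4-fold.
Codon 4 UUA (Leu): third position 2-fold.
Codon 5 AUC (Ile): third position 3-fold.
Codon 6 GCA (Ala): third position 4-fold.
Codon 7 AUA (Ile): third position 3-fold.
Codon 8 UGG (Trp): third position 1-fold.
Four-fold degenerate third positions: 3.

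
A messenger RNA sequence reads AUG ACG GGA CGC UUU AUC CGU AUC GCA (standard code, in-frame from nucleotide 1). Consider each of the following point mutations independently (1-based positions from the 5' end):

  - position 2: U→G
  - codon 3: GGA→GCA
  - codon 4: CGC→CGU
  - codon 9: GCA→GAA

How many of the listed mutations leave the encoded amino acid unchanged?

1

Codon 1: AUG (Met) → AGG (Arg) — missense.
Codon 3: GGA (Gly) → GCA (Ala) — missense.
Codon 4: CGC (Arg) → CGU (Arg) — synonymous.
Codon 9: GCA (Ala) → GAA (Glu) — missense.
Synonymous: 1 of 4.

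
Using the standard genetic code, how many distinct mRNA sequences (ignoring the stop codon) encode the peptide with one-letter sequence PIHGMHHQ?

768

Pro: 4 codons.
Ile: 3 codons.
His: 2 codons.
Gly: 4 codons.
Met: 1 codon.
His: 2 codons.
His: 2 codons.
Gln: 2 codons.
4 × 3 × 2 × 4 × 1 × 2 × 2 × 2 = 768.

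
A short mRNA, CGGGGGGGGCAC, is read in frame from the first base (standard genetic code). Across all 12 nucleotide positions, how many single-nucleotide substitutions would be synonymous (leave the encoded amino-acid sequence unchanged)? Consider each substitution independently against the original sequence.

Codon 1 (CGG, Arg): 4 synonymous substitutions.
Codon 2 (GGG, Gly): 3 synonymous substitutions.
Codon 3 (GGG, Gly): 3 synonymous substitutions.
Codon 4 (CAC, His): 1 synonymous substitution.
Total: 4 + 3 + 3 + 1 = 11.

11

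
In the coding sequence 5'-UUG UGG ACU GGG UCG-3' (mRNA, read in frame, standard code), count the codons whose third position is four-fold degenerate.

3

Codon 1 UUG (Leu): third position 2-fold.
Codon 2 UGG (Trp): third position 1-fold.
Codon 3 ACU (Thr): third position 4-fold.
Codon 4 GGG (Gly): third position 4-fold.
Codon 5 UCG (Ser): third position 4-fold.
Four-fold degenerate third positions: 3.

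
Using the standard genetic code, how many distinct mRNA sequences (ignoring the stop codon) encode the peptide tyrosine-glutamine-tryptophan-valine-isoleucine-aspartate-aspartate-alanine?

768

Tyr: 2 codons.
Gln: 2 codons.
Trp: 1 codon.
Val: 4 codons.
Ile: 3 codons.
Asp: 2 codons.
Asp: 2 codons.
Ala: 4 codons.
2 × 2 × 1 × 4 × 3 × 2 × 2 × 4 = 768.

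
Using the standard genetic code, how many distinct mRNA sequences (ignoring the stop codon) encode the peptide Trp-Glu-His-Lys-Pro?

Trp: 1 codon.
Glu: 2 codons.
His: 2 codons.
Lys: 2 codons.
Pro: 4 codons.
1 × 2 × 2 × 2 × 4 = 32.

32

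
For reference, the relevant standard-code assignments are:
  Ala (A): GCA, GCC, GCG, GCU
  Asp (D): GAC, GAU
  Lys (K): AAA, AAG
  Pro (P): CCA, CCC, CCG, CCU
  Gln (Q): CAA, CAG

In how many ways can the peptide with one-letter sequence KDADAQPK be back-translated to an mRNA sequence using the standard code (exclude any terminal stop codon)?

Lys: 2 codons.
Asp: 2 codons.
Ala: 4 codons.
Asp: 2 codons.
Ala: 4 codons.
Gln: 2 codons.
Pro: 4 codons.
Lys: 2 codons.
2 × 2 × 4 × 2 × 4 × 2 × 4 × 2 = 2048.

2048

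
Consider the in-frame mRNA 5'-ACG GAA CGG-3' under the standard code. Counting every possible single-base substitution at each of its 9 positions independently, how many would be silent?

Codon 1 (ACG, Thr): 3 synonymous substitutions.
Codon 2 (GAA, Glu): 1 synonymous substitution.
Codon 3 (CGG, Arg): 4 synonymous substitutions.
Total: 3 + 1 + 4 = 8.

8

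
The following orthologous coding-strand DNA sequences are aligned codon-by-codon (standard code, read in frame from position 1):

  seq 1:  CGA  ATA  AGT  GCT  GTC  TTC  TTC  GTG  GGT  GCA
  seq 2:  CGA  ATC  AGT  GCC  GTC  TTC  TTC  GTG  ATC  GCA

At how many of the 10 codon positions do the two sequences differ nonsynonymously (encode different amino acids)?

1

Codon 1: CGA Arg / CGA Arg — identical.
Codon 2: ATA Ile / ATC Ile — synonymous.
Codon 3: AGT Ser / AGT Ser — identical.
Codon 4: GCT Ala / GCC Ala — synonymous.
Codon 5: GTC Val / GTC Val — identical.
Codon 6: TTC Phe / TTC Phe — identical.
Codon 7: TTC Phe / TTC Phe — identical.
Codon 8: GTG Val / GTG Val — identical.
Codon 9: GGT Gly / ATC Ile — nonsynonymous.
Codon 10: GCA Ala / GCA Ala — identical.
Nonsynonymous differences: 1.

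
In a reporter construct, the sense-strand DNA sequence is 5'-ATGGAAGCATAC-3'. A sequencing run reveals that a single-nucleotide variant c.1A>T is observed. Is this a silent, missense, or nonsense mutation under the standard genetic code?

missense

Position 1 falls in codon 1: ATG → Met.
After the substitution the codon is TTG → Leu.
Met ≠ Leu, so this is a missense mutation.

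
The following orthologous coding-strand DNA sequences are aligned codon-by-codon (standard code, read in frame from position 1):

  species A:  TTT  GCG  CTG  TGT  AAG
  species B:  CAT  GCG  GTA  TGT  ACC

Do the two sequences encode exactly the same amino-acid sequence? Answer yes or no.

Codon 1: TTT Phe / CAT His — nonsynonymous.
Codon 2: GCG Ala / GCG Ala — identical.
Codon 3: CTG Leu / GTA Val — nonsynonymous.
Codon 4: TGT Cys / TGT Cys — identical.
Codon 5: AAG Lys / ACC Thr — nonsynonymous.
Nonsynonymous differences: 3 → different protein.

no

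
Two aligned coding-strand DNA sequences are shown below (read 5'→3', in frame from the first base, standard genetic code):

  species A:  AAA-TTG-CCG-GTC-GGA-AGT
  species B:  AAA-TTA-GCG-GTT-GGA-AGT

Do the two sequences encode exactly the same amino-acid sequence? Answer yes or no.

Codon 1: AAA Lys / AAA Lys — identical.
Codon 2: TTG Leu / TTA Leu — synonymous.
Codon 3: CCG Pro / GCG Ala — nonsynonymous.
Codon 4: GTC Val / GTT Val — synonymous.
Codon 5: GGA Gly / GGA Gly — identical.
Codon 6: AGT Ser / AGT Ser — identical.
Nonsynonymous differences: 1 → different protein.

no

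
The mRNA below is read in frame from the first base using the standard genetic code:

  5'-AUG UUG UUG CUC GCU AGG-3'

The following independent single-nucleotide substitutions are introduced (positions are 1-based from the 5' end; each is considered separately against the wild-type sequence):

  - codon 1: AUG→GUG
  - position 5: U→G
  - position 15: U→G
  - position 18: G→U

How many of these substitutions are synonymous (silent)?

Codon 1: AUG (Met) → GUG (Val) — missense.
Codon 2: UUG (Leu) → UGG (Trp) — missense.
Codon 5: GCU (Ala) → GCG (Ala) — synonymous.
Codon 6: AGG (Arg) → AGU (Ser) — missense.
Synonymous: 1 of 4.

1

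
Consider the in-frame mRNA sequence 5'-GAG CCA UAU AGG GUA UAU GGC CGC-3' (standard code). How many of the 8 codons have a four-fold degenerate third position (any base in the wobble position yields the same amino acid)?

4

Codon 1 GAG (Glu): third position 2-fold.
Codon 2 CCA (Pro): third position 4-fold.
Codon 3 UAU (Tyr): third position 2-fold.
Codon 4 AGG (Arg): third position 2-fold.
Codon 5 GUA (Val): third position 4-fold.
Codon 6 UAU (Tyr): third position 2-fold.
Codon 7 GGC (Gly): third position 4-fold.
Codon 8 CGC (Arg): third position 4-fold.
Four-fold degenerate third positions: 4.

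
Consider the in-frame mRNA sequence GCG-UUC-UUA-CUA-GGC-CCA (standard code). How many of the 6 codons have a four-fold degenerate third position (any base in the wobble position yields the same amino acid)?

4

Codon 1 GCG (Ala): third position 4-fold.
Codon 2 UUC (Phe): third position 2-fold.
Codon 3 UUA (Leu): third position 2-fold.
Codon 4 CUA (Leu): third position 4-fold.
Codon 5 GGC (Gly): third position 4-fold.
Codon 6 CCA (Pro): third position 4-fold.
Four-fold degenerate third positions: 4.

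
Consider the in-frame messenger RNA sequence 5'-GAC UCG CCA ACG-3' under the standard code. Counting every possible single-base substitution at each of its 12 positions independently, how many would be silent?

Codon 1 (GAC, Asp): 1 synonymous substitution.
Codon 2 (UCG, Ser): 3 synonymous substitutions.
Codon 3 (CCA, Pro): 3 synonymous substitutions.
Codon 4 (ACG, Thr): 3 synonymous substitutions.
Total: 1 + 3 + 3 + 3 = 10.

10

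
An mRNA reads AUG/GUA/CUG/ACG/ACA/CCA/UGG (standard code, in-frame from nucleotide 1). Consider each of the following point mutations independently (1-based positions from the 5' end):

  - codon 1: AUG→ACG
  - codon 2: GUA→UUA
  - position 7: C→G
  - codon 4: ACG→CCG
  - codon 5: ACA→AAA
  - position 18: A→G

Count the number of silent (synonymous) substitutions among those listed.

1

Codon 1: AUG (Met) → ACG (Thr) — missense.
Codon 2: GUA (Val) → UUA (Leu) — missense.
Codon 3: CUG (Leu) → GUG (Val) — missense.
Codon 4: ACG (Thr) → CCG (Pro) — missense.
Codon 5: ACA (Thr) → AAA (Lys) — missense.
Codon 6: CCA (Pro) → CCG (Pro) — synonymous.
Synonymous: 1 of 6.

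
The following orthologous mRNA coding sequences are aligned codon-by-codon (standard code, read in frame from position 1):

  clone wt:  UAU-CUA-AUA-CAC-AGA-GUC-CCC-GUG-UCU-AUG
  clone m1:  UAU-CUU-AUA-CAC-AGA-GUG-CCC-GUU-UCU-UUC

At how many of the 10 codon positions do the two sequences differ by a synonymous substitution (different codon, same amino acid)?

Codon 1: UAU Tyr / UAU Tyr — identical.
Codon 2: CUA Leu / CUU Leu — synonymous.
Codon 3: AUA Ile / AUA Ile — identical.
Codon 4: CAC His / CAC His — identical.
Codon 5: AGA Arg / AGA Arg — identical.
Codon 6: GUC Val / GUG Val — synonymous.
Codon 7: CCC Pro / CCC Pro — identical.
Codon 8: GUG Val / GUU Val — synonymous.
Codon 9: UCU Ser / UCU Ser — identical.
Codon 10: AUG Met / UUC Phe — nonsynonymous.
Synonymous differences: 3.

3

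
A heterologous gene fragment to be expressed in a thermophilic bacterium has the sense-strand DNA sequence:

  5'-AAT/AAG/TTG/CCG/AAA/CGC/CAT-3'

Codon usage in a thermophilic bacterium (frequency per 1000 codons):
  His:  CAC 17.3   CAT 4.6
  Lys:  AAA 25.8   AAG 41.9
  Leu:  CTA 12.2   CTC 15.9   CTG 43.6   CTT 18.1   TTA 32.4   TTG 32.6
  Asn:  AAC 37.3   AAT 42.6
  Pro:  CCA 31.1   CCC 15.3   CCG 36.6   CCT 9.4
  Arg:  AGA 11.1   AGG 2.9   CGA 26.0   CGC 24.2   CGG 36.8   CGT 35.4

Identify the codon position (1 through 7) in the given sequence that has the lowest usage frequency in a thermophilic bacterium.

Codon 1 AAT (Asn): 42.6 per 1000.
Codon 2 AAG (Lys): 41.9 per 1000.
Codon 3 TTG (Leu): 32.6 per 1000.
Codon 4 CCG (Pro): 36.6 per 1000.
Codon 5 AAA (Lys): 25.8 per 1000.
Codon 6 CGC (Arg): 24.2 per 1000.
Codon 7 CAT (His): 4.6 per 1000.
Lowest frequency is 4.6 at codon 7.

7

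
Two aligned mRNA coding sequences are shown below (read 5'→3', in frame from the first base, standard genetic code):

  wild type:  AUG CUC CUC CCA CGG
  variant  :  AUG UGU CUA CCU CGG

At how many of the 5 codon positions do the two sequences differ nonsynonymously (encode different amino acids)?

Codon 1: AUG Met / AUG Met — identical.
Codon 2: CUC Leu / UGU Cys — nonsynonymous.
Codon 3: CUC Leu / CUA Leu — synonymous.
Codon 4: CCA Pro / CCU Pro — synonymous.
Codon 5: CGG Arg / CGG Arg — identical.
Nonsynonymous differences: 1.

1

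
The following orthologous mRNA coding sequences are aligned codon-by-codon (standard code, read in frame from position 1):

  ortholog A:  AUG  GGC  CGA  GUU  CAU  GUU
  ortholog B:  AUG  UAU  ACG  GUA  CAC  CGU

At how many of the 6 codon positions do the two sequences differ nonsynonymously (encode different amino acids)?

Codon 1: AUG Met / AUG Met — identical.
Codon 2: GGC Gly / UAU Tyr — nonsynonymous.
Codon 3: CGA Arg / ACG Thr — nonsynonymous.
Codon 4: GUU Val / GUA Val — synonymous.
Codon 5: CAU His / CAC His — synonymous.
Codon 6: GUU Val / CGU Arg — nonsynonymous.
Nonsynonymous differences: 3.

3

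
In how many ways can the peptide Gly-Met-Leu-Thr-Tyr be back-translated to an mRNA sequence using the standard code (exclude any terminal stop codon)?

Gly: 4 codons.
Met: 1 codon.
Leu: 6 codons.
Thr: 4 codons.
Tyr: 2 codons.
4 × 1 × 6 × 4 × 2 = 192.

192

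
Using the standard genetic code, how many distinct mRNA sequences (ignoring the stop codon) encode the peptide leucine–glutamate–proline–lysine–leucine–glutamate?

Leu: 6 codons.
Glu: 2 codons.
Pro: 4 codons.
Lys: 2 codons.
Leu: 6 codons.
Glu: 2 codons.
6 × 2 × 4 × 2 × 6 × 2 = 1152.

1152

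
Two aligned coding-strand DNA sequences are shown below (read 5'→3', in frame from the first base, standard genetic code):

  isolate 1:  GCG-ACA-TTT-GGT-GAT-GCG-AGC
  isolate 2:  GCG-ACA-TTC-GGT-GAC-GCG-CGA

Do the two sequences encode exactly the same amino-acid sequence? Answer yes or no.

Codon 1: GCG Ala / GCG Ala — identical.
Codon 2: ACA Thr / ACA Thr — identical.
Codon 3: TTT Phe / TTC Phe — synonymous.
Codon 4: GGT Gly / GGT Gly — identical.
Codon 5: GAT Asp / GAC Asp — synonymous.
Codon 6: GCG Ala / GCG Ala — identical.
Codon 7: AGC Ser / CGA Arg — nonsynonymous.
Nonsynonymous differences: 1 → different protein.

no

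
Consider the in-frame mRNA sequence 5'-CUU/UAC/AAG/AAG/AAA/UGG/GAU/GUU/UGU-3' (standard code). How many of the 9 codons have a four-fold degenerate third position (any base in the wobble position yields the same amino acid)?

2

Codon 1 CUU (Leu): third position 4-fold.
Codon 2 UAC (Tyr): third position 2-fold.
Codon 3 AAG (Lys): third position 2-fold.
Codon 4 AAG (Lys): third position 2-fold.
Codon 5 AAA (Lys): third position 2-fold.
Codon 6 UGG (Trp): third position 1-fold.
Codon 7 GAU (Asp): third position 2-fold.
Codon 8 GUU (Val): third position 4-fold.
Codon 9 UGU (Cys): third position 2-fold.
Four-fold degenerate third positions: 2.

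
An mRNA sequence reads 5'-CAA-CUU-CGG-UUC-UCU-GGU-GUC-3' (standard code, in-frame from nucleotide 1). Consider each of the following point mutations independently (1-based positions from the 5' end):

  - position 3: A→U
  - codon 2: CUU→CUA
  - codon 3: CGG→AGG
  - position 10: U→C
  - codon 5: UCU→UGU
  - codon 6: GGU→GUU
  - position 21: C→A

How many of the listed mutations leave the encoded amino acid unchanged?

Codon 1: CAA (Gln) → CAU (His) — missense.
Codon 2: CUU (Leu) → CUA (Leu) — synonymous.
Codon 3: CGG (Arg) → AGG (Arg) — synonymous.
Codon 4: UUC (Phe) → CUC (Leu) — missense.
Codon 5: UCU (Ser) → UGU (Cys) — missense.
Codon 6: GGU (Gly) → GUU (Val) — missense.
Codon 7: GUC (Val) → GUA (Val) — synonymous.
Synonymous: 3 of 7.

3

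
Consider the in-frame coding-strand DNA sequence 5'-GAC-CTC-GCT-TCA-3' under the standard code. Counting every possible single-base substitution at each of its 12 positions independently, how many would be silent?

10

Codon 1 (GAC, Asp): 1 synonymous substitution.
Codon 2 (CTC, Leu): 3 synonymous substitutions.
Codon 3 (GCT, Ala): 3 synonymous substitutions.
Codon 4 (TCA, Ser): 3 synonymous substitutions.
Total: 1 + 3 + 3 + 3 = 10.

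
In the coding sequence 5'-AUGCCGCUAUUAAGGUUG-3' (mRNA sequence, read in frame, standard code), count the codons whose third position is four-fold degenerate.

Codon 1 AUG (Met): third position 1-fold.
Codon 2 CCG (Pro): third position 4-fold.
Codon 3 CUA (Leu): third position 4-fold.
Codon 4 UUA (Leu): third position 2-fold.
Codon 5 AGG (Arg): third position 2-fold.
Codon 6 UUG (Leu): third position 2-fold.
Four-fold degenerate third positions: 2.

2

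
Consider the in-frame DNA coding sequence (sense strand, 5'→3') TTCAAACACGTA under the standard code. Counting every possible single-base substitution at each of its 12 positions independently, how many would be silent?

6

Codon 1 (TTC, Phe): 1 synonymous substitution.
Codon 2 (AAA, Lys): 1 synonymous substitution.
Codon 3 (CAC, His): 1 synonymous substitution.
Codon 4 (GTA, Val): 3 synonymous substitutions.
Total: 1 + 1 + 1 + 3 = 6.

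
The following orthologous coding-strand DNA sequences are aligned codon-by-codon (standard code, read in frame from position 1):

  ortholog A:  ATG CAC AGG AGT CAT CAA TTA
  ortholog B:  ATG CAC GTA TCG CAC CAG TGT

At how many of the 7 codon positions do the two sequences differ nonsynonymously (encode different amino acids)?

Codon 1: ATG Met / ATG Met — identical.
Codon 2: CAC His / CAC His — identical.
Codon 3: AGG Arg / GTA Val — nonsynonymous.
Codon 4: AGT Ser / TCG Ser — synonymous.
Codon 5: CAT His / CAC His — synonymous.
Codon 6: CAA Gln / CAG Gln — synonymous.
Codon 7: TTA Leu / TGT Cys — nonsynonymous.
Nonsynonymous differences: 2.

2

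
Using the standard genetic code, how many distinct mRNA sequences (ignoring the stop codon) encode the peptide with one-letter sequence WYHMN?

Trp: 1 codon.
Tyr: 2 codons.
His: 2 codons.
Met: 1 codon.
Asn: 2 codons.
1 × 2 × 2 × 1 × 2 = 8.

8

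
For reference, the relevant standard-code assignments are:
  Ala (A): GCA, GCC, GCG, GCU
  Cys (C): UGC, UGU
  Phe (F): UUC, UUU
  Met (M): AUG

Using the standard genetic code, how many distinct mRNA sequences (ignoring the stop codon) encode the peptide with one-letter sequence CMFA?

16

Cys: 2 codons.
Met: 1 codon.
Phe: 2 codons.
Ala: 4 codons.
2 × 1 × 2 × 4 = 16.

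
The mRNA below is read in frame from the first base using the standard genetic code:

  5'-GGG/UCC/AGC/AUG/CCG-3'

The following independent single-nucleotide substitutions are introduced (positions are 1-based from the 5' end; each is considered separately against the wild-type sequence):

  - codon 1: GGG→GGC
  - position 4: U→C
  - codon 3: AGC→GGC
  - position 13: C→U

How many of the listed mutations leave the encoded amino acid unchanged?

1

Codon 1: GGG (Gly) → GGC (Gly) — synonymous.
Codon 2: UCC (Ser) → CCC (Pro) — missense.
Codon 3: AGC (Ser) → GGC (Gly) — missense.
Codon 5: CCG (Pro) → UCG (Ser) — missense.
Synonymous: 1 of 4.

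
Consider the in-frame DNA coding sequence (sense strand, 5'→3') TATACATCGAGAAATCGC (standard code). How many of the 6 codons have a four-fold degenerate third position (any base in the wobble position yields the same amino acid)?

Codon 1 TAT (Tyr): third position 2-fold.
Codon 2 ACA (Thr): third position 4-fold.
Codon 3 TCG (Ser): third position 4-fold.
Codon 4 AGA (Arg): third position 2-fold.
Codon 5 AAT (Asn): third position 2-fold.
Codon 6 CGC (Arg): third position 4-fold.
Four-fold degenerate third positions: 3.

3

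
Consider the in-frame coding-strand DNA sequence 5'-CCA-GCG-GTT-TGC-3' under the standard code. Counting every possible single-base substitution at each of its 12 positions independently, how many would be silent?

10

Codon 1 (CCA, Pro): 3 synonymous substitutions.
Codon 2 (GCG, Ala): 3 synonymous substitutions.
Codon 3 (GTT, Val): 3 synonymous substitutions.
Codon 4 (TGC, Cys): 1 synonymous substitution.
Total: 3 + 3 + 3 + 1 = 10.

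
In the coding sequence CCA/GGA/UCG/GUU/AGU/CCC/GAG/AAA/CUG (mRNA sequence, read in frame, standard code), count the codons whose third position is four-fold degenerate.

Codon 1 CCA (Pro): third position 4-fold.
Codon 2 GGA (Gly): third position 4-fold.
Codon 3 UCG (Ser): third position 4-fold.
Codon 4 GUU (Val): third position 4-fold.
Codon 5 AGU (Ser): third position 2-fold.
Codon 6 CCC (Pro): third position 4-fold.
Codon 7 GAG (Glu): third position 2-fold.
Codon 8 AAA (Lys): third position 2-fold.
Codon 9 CUG (Leu): third position 4-fold.
Four-fold degenerate third positions: 6.

6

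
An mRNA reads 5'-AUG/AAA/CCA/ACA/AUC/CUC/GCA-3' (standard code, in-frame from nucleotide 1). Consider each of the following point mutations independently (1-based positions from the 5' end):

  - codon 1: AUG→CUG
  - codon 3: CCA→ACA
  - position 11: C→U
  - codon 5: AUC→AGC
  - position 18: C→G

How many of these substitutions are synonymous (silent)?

Codon 1: AUG (Met) → CUG (Leu) — missense.
Codon 3: CCA (Pro) → ACA (Thr) — missense.
Codon 4: ACA (Thr) → AUA (Ile) — missense.
Codon 5: AUC (Ile) → AGC (Ser) — missense.
Codon 6: CUC (Leu) → CUG (Leu) — synonymous.
Synonymous: 1 of 5.

1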